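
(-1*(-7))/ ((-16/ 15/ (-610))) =32025/ 8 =4003.12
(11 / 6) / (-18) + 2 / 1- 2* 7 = -1307 / 108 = -12.10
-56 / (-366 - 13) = 56 / 379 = 0.15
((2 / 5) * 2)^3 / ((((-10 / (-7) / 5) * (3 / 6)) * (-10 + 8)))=-224 / 125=-1.79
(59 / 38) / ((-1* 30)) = -59 / 1140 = -0.05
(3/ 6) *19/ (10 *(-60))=-19/ 1200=-0.02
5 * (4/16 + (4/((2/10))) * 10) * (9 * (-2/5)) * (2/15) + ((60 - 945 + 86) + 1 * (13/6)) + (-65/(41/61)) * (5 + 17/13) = -56623/30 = -1887.43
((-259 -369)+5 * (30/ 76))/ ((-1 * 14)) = 23789/ 532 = 44.72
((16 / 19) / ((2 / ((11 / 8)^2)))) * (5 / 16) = 605 / 2432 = 0.25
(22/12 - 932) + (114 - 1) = -4903/6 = -817.17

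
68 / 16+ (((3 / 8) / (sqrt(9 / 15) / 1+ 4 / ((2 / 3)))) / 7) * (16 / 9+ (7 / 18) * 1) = 14107 / 3304 - 13 * sqrt(15) / 19824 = 4.27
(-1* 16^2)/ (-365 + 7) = 128/ 179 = 0.72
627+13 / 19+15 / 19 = 11941 / 19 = 628.47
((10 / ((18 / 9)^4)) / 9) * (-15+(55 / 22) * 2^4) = 125 / 72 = 1.74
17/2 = 8.50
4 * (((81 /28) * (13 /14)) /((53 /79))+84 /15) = 997663 /25970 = 38.42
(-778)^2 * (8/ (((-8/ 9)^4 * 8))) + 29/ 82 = 40705515169/ 41984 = 969548.28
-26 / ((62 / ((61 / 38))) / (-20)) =7930 / 589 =13.46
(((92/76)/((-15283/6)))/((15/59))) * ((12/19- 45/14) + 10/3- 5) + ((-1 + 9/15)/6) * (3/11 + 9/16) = -973456283/20391434448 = -0.05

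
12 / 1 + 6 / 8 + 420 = 1731 / 4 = 432.75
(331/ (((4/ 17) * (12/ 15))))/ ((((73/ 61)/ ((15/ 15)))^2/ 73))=104690335/ 1168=89632.14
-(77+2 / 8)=-309 / 4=-77.25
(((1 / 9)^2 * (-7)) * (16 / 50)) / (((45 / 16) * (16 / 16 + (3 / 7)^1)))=-3136 / 455625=-0.01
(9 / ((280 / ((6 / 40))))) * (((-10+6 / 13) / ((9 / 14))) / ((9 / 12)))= -0.10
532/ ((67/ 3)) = 1596/ 67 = 23.82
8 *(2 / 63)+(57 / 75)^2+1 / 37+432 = 630620866 / 1456875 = 432.86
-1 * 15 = -15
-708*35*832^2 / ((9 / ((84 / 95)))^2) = -896546373632 / 5415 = -165567197.35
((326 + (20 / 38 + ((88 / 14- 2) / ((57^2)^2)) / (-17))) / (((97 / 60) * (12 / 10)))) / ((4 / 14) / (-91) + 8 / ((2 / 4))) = 62209214002390 / 5912525238777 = 10.52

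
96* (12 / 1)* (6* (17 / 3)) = 39168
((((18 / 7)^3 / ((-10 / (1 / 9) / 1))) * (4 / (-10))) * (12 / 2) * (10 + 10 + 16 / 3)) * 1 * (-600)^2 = 1418342400 / 343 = 4135109.04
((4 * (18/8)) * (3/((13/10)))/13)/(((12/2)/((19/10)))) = 171/338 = 0.51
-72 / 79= -0.91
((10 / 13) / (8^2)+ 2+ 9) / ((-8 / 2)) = -4581 / 1664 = -2.75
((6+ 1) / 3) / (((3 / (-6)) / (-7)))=98 / 3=32.67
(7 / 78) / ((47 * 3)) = 7 / 10998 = 0.00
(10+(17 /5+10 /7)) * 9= 4671 /35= 133.46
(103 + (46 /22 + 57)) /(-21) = -1783 /231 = -7.72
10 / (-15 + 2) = -10 / 13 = -0.77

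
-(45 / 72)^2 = -25 / 64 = -0.39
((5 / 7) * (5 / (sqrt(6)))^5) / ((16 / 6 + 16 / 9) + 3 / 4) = 15625 * sqrt(6) / 7854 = 4.87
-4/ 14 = -0.29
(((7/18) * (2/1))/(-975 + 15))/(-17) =7/146880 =0.00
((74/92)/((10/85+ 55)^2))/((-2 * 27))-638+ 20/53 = -73700490181553/115586374788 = -637.62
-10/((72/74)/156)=-4810/3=-1603.33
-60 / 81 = -20 / 27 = -0.74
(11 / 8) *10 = 55 / 4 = 13.75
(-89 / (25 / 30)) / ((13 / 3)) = -1602 / 65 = -24.65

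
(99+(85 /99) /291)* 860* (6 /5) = 102171.04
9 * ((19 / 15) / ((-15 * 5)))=-0.15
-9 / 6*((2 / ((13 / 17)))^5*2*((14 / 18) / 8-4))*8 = 12767354144 / 1113879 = 11462.07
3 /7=0.43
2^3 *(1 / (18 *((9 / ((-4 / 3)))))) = -16 / 243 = -0.07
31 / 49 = 0.63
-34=-34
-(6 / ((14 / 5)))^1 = -15 / 7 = -2.14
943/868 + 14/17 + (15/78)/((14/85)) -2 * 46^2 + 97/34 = -202669617/47957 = -4226.07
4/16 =1/4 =0.25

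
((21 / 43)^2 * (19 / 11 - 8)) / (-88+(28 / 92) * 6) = 699867 / 40311898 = 0.02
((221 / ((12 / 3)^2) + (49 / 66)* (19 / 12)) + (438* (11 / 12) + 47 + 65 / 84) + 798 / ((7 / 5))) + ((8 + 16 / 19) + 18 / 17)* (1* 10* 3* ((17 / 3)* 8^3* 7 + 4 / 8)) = 21608953876165 / 3581424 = 6033620.67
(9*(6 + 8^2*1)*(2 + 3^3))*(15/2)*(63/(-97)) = -8632575/97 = -88995.62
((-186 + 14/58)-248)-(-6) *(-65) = -23889/29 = -823.76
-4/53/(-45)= 4/2385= 0.00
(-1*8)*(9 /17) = -72 /17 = -4.24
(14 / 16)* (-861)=-753.38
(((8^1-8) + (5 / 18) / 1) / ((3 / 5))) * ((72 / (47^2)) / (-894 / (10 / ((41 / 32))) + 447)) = 16000 / 352510011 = 0.00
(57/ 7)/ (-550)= -57/ 3850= -0.01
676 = 676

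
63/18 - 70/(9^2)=427/162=2.64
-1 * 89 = -89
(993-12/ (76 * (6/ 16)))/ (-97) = -18859/ 1843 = -10.23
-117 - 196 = -313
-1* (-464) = 464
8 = 8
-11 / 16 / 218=-11 / 3488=-0.00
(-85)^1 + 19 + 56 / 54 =-1754 / 27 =-64.96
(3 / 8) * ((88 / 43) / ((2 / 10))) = 3.84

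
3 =3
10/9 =1.11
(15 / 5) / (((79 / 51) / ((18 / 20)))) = 1377 / 790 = 1.74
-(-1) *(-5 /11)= -5 /11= -0.45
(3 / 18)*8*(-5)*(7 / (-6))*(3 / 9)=70 / 27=2.59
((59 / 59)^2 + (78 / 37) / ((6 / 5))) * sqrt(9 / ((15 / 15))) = 306 / 37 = 8.27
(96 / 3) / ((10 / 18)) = 288 / 5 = 57.60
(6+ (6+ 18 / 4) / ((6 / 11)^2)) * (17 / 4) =16847 / 96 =175.49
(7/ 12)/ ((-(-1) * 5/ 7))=49/ 60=0.82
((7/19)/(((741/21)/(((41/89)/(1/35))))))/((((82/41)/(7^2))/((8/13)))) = 2.54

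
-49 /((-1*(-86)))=-49 /86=-0.57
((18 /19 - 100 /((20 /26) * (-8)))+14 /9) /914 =12827 /625176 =0.02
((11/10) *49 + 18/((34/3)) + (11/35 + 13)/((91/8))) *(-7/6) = -66.10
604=604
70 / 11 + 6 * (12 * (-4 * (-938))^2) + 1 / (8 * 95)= 8473531260891 / 8360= 1013580294.36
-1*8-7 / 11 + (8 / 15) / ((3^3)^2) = -1038737 / 120285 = -8.64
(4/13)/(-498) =-2/3237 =-0.00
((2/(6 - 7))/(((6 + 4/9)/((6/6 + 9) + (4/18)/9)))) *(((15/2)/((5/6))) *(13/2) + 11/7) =-1682/9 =-186.89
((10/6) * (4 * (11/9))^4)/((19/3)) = 18740480/124659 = 150.33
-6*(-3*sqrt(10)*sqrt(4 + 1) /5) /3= 6*sqrt(2)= 8.49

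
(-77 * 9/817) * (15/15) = -693/817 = -0.85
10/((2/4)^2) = 40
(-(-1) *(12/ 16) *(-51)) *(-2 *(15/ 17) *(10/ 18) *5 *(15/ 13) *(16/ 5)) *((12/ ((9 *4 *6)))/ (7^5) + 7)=1058841500/ 218491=4846.16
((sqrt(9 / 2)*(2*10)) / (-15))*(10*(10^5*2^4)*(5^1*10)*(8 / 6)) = -3016988933.06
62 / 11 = 5.64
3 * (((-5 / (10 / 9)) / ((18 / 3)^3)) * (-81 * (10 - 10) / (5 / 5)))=0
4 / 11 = 0.36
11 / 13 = 0.85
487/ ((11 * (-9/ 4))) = -1948/ 99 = -19.68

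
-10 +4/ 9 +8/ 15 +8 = -46/ 45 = -1.02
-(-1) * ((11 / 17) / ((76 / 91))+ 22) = 29425 / 1292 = 22.77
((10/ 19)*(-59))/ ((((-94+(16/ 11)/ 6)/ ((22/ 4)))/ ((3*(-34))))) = -321255/ 1729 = -185.80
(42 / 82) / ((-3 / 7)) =-49 / 41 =-1.20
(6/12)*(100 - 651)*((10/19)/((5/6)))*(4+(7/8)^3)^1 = -208017/256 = -812.57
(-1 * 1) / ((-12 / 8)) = 2 / 3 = 0.67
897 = 897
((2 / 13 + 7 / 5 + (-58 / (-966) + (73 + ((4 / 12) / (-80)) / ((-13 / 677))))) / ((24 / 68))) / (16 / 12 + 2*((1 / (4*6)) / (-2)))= 9830981 / 59892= 164.15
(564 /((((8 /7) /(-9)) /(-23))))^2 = 41742167481 /4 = 10435541870.25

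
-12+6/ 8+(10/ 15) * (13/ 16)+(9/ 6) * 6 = -41/ 24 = -1.71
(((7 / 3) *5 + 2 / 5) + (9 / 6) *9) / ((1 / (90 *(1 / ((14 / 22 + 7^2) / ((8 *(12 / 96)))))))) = 649 / 14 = 46.36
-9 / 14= -0.64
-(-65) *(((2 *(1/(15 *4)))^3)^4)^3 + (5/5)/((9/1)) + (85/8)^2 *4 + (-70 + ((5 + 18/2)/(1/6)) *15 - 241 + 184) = 47570201544900167247712500000000000000000000000000000013/30018927059399824200000000000000000000000000000000000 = 1584.67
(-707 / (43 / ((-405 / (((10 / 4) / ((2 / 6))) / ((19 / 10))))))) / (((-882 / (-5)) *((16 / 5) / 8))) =28785 / 1204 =23.91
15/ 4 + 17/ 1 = 83/ 4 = 20.75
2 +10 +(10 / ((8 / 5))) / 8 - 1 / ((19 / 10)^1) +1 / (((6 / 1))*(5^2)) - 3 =422329 / 45600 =9.26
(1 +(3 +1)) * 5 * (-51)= -1275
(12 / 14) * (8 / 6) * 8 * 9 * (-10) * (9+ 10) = -109440 / 7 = -15634.29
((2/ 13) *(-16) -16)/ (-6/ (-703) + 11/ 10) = -1687200/ 101309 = -16.65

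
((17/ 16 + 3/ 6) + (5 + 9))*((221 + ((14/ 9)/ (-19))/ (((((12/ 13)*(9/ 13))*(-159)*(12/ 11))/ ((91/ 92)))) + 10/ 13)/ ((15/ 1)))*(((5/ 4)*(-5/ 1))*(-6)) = 1939323400014965/ 224764720128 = 8628.24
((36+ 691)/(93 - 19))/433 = 727/32042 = 0.02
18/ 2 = 9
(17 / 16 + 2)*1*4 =49 / 4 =12.25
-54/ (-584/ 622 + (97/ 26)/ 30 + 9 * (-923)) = 13099320/ 2015309653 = 0.01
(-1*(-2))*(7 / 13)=14 / 13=1.08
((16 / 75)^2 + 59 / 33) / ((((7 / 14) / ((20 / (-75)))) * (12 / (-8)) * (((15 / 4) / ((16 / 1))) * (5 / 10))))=232327168 / 41765625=5.56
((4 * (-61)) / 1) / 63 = -244 / 63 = -3.87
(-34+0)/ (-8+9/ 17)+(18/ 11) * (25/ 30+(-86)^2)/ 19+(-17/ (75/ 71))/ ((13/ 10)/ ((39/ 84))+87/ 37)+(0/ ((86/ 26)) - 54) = 221768599258/ 379432185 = 584.47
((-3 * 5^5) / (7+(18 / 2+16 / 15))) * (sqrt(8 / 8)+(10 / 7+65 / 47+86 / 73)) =-4212984375 / 1537088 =-2740.89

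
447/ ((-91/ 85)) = -37995/ 91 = -417.53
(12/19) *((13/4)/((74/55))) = 2145/1406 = 1.53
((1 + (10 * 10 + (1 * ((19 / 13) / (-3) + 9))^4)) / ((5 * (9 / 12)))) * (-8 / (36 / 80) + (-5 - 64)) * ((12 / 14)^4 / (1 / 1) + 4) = -84332108908839440 / 149973439707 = -562313.63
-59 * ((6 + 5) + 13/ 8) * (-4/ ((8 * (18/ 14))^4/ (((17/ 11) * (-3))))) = -1.23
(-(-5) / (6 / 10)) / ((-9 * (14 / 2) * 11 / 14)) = -50 / 297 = -0.17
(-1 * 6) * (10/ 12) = -5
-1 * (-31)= 31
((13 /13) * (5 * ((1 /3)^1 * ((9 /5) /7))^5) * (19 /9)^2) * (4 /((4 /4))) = 4332 /10504375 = 0.00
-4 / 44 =-0.09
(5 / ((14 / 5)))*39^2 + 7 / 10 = 95087 / 35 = 2716.77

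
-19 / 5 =-3.80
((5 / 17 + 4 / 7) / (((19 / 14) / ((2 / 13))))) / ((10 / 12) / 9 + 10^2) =22248 / 22695595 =0.00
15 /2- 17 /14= 44 /7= 6.29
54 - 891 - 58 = -895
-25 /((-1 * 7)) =25 /7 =3.57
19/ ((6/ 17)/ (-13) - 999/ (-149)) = 625651/ 219885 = 2.85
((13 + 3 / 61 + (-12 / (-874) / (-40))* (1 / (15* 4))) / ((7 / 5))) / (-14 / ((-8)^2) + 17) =278281478 / 501018315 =0.56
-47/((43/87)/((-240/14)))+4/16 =1963021/1204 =1630.42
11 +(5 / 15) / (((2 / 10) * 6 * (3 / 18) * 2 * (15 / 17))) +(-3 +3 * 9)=647 / 18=35.94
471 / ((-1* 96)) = -157 / 32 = -4.91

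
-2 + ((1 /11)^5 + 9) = 1127358 /161051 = 7.00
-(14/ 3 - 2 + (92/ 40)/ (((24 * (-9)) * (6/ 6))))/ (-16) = 5737/ 34560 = 0.17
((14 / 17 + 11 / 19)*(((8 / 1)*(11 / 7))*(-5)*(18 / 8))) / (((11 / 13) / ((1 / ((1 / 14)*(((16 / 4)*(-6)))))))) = 88335 / 646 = 136.74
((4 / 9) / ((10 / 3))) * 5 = 2 / 3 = 0.67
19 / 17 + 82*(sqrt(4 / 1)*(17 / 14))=23831 / 119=200.26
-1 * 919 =-919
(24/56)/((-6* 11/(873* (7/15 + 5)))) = -11931/385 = -30.99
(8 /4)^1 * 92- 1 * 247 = -63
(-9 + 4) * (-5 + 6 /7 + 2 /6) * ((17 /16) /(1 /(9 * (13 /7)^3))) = 2801175 /2401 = 1166.67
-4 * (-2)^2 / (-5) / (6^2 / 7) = 28 / 45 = 0.62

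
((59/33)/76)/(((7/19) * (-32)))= -59/29568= -0.00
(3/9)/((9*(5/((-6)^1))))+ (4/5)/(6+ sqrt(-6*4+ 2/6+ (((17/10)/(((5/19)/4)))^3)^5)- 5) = -4271781441524108487250385355241918567950028/96115082434292440962002113564785361382391255+ 12207031250*sqrt(12815344324572325461608663711809587490959459)/2135890720762054243600046968106341364053139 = -0.04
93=93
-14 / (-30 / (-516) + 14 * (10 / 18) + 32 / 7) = -75852 / 67223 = -1.13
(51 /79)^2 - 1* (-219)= 1369380 /6241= 219.42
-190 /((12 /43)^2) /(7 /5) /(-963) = 878275 /485352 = 1.81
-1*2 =-2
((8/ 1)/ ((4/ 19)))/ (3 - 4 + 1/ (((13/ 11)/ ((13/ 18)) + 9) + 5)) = -6536/ 161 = -40.60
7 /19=0.37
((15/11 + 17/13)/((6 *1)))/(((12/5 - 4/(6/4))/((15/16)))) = -14325/9152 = -1.57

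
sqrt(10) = 3.16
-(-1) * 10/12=5/6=0.83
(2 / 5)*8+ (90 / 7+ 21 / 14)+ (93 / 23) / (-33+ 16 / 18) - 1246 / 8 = -128716689 / 930580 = -138.32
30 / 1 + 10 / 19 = 580 / 19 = 30.53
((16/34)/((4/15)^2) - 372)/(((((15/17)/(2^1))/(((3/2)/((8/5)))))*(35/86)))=-534189/280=-1907.82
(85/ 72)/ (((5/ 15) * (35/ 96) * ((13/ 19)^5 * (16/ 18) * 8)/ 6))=1136529441/ 20792408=54.66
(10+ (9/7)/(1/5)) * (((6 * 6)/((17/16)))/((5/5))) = 66240/119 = 556.64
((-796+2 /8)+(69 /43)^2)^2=34413745540329 /54700816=629126.73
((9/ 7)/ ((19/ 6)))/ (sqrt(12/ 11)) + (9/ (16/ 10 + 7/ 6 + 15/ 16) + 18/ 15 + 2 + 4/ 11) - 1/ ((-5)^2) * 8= 9 * sqrt(33)/ 133 + 1386988/ 244475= 6.06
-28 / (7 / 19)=-76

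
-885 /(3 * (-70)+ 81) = 295 /43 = 6.86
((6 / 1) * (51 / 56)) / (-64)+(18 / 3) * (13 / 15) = 45827 / 8960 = 5.11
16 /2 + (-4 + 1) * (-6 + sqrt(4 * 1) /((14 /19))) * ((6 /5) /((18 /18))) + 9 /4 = 22.08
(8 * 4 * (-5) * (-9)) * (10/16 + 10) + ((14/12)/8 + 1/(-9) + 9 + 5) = 2205221/144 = 15314.03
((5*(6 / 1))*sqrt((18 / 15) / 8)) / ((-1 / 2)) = -6*sqrt(15) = -23.24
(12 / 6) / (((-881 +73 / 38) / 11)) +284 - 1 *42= 8083174 / 33405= 241.97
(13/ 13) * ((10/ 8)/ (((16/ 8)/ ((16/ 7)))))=1.43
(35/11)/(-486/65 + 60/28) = -15925/26697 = -0.60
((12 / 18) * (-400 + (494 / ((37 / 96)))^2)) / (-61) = -4496976352 / 250527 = -17950.07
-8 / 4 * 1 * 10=-20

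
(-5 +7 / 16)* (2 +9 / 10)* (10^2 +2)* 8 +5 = -107917 / 10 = -10791.70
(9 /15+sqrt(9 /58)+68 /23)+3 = 3 * sqrt(58) /58+754 /115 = 6.95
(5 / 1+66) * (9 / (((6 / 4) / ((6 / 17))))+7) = 11005 / 17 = 647.35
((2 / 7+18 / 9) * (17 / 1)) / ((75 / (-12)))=-1088 / 175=-6.22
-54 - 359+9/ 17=-7012/ 17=-412.47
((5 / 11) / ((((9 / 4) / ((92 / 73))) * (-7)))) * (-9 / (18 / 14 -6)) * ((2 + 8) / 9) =-18400 / 238491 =-0.08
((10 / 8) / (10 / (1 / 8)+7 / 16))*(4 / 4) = 20 / 1287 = 0.02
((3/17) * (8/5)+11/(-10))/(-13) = 139/2210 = 0.06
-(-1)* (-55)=-55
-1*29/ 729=-0.04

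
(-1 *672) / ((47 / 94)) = -1344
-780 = -780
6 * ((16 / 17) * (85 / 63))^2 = 12800 / 1323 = 9.67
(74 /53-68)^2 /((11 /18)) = 224296200 /30899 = 7259.01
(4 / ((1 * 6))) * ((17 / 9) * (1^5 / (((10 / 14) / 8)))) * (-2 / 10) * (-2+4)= -5.64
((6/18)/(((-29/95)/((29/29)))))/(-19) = 5/87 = 0.06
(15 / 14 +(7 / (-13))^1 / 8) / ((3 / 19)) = 13889 / 2184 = 6.36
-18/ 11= -1.64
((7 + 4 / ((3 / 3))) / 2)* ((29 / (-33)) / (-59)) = 29 / 354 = 0.08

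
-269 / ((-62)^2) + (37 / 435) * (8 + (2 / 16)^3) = 130699109 / 214033920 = 0.61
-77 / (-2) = 77 / 2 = 38.50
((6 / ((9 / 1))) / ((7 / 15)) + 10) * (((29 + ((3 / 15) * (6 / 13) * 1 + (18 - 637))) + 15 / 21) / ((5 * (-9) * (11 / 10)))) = 953184 / 7007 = 136.03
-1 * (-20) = 20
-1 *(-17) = 17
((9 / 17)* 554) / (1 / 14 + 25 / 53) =3699612 / 6851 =540.01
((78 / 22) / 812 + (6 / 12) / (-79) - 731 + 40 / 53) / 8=-27309993889 / 299186272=-91.28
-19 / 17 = -1.12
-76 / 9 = -8.44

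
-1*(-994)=994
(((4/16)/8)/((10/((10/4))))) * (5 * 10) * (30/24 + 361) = 141.50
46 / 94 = 23 / 47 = 0.49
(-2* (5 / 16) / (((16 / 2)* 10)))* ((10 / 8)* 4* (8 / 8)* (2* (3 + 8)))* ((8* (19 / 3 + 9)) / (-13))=1265 / 156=8.11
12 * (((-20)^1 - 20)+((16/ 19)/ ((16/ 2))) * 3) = -9048/ 19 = -476.21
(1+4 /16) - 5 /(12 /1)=5 /6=0.83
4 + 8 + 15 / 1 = 27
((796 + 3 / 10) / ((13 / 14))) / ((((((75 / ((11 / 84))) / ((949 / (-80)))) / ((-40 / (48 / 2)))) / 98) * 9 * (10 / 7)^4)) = 752281706561 / 9720000000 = 77.40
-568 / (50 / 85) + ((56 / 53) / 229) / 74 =-2168104992 / 2245345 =-965.60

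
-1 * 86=-86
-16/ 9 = -1.78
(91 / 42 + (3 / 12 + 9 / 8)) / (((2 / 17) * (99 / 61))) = 88145 / 4752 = 18.55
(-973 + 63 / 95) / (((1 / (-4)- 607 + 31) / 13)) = 4803344 / 218975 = 21.94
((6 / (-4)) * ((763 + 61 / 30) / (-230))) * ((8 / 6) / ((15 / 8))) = 91804 / 25875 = 3.55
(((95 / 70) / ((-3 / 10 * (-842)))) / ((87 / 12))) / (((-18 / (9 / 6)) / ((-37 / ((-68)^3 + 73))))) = -3515 / 483589137906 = -0.00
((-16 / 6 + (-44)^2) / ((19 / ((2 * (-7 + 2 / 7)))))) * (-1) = 545200 / 399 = 1366.42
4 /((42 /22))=44 /21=2.10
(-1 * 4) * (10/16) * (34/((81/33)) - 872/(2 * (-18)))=-2570/27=-95.19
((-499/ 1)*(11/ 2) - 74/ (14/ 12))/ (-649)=39311/ 9086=4.33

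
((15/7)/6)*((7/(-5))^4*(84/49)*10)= 588/25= 23.52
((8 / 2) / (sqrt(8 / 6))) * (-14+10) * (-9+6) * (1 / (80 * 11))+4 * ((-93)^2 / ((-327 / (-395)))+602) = 3 * sqrt(3) / 110+4817612 / 109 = 44198.32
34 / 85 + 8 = 42 / 5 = 8.40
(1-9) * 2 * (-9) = 144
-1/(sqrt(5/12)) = -2*sqrt(15)/5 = -1.55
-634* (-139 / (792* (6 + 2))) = 44063 / 3168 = 13.91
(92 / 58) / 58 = 23 / 841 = 0.03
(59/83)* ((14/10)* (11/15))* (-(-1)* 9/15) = 4543/10375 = 0.44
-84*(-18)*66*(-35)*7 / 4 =-6112260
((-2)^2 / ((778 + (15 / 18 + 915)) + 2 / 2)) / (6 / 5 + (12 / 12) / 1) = 120 / 111859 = 0.00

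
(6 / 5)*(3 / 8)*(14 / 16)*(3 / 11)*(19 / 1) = 2.04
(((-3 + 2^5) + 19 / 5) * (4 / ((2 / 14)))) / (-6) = -2296 / 15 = -153.07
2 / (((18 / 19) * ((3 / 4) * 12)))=19 / 81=0.23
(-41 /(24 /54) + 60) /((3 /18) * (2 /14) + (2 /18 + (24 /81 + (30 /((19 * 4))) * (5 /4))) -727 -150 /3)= 926478 /22295093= 0.04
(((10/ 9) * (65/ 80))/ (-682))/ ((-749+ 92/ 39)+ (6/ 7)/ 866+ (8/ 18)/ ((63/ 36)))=2561195/ 1444141285312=0.00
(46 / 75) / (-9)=-46 / 675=-0.07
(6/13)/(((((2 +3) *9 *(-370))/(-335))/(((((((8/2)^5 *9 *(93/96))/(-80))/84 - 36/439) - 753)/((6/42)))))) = -517754493/10557950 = -49.04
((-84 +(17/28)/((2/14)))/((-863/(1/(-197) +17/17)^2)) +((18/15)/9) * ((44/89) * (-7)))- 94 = -94.37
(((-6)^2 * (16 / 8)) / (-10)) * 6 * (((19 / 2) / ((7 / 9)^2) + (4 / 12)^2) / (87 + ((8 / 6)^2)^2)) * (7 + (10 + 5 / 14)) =-1647349002 / 12524645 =-131.53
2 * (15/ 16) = 15/ 8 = 1.88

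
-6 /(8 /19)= -57 /4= -14.25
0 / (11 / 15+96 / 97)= 0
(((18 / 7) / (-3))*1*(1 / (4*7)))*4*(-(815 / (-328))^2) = 1992675 / 2635808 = 0.76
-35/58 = -0.60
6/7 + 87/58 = 33/14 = 2.36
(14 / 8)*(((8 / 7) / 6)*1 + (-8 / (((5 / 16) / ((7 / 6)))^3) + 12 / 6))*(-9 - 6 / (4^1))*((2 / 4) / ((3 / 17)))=582073387 / 27000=21558.27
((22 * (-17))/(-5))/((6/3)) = 187/5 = 37.40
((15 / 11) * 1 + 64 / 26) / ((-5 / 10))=-1094 / 143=-7.65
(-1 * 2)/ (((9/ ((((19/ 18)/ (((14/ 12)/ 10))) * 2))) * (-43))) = 760/ 8127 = 0.09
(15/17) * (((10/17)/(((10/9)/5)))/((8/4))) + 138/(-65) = -35889/37570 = -0.96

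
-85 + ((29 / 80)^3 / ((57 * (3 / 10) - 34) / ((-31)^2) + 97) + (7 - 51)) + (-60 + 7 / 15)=-8996495228411 / 47718451200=-188.53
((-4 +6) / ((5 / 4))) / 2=4 / 5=0.80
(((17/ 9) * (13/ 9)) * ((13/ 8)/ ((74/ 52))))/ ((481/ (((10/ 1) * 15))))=71825/ 73926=0.97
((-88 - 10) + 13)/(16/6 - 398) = 255/1186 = 0.22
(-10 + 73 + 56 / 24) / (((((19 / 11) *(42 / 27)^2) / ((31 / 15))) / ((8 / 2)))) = 12276 / 95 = 129.22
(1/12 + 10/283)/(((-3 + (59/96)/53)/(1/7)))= -170872/30121105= -0.01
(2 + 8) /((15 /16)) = 32 /3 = 10.67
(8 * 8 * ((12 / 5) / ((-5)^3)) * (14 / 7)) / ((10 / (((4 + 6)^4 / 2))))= -6144 / 5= -1228.80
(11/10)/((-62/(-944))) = 2596/155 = 16.75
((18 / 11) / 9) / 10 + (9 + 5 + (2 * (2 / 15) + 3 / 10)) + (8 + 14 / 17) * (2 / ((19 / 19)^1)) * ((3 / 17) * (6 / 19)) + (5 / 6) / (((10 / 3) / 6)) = 15464114 / 906015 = 17.07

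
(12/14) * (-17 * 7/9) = -34/3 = -11.33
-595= -595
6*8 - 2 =46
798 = 798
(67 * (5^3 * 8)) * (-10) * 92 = -61640000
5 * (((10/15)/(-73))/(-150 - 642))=5/86724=0.00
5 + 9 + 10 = 24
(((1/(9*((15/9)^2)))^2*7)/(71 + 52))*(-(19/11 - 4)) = 7/33825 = 0.00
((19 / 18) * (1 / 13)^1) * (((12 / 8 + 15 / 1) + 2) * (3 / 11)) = 703 / 1716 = 0.41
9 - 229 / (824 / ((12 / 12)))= 7187 / 824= 8.72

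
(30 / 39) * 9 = 90 / 13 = 6.92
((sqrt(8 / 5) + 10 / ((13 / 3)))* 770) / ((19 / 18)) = 5544* sqrt(10) / 19 + 415800 / 247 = 2606.12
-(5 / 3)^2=-25 / 9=-2.78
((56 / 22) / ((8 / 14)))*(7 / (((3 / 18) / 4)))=8232 / 11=748.36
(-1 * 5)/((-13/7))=35/13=2.69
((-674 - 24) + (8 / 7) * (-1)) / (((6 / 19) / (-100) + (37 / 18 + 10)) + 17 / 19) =-20921850 / 387443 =-54.00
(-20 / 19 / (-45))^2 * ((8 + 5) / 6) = 104 / 87723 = 0.00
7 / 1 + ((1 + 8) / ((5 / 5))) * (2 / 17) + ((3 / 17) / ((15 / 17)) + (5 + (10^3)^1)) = 86127 / 85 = 1013.26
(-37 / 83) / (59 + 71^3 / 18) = -666 / 29794759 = -0.00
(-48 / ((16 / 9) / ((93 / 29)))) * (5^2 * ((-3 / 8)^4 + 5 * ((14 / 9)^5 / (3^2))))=-10996.08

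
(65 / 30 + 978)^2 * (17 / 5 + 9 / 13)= 4599959413 / 1170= 3931589.24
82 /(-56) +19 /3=409 /84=4.87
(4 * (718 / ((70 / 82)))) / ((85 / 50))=235504 / 119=1979.03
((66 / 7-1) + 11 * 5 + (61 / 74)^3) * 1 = 181508323 / 2836568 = 63.99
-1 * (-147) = 147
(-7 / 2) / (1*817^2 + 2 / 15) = -105 / 20024674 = -0.00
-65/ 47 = -1.38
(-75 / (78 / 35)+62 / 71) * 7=-423591 / 1846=-229.46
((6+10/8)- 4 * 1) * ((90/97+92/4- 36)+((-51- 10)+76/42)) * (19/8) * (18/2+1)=-5500.59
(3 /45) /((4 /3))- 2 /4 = -0.45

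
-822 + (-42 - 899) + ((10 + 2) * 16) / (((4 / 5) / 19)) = 2797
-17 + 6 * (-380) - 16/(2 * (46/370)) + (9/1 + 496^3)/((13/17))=47710656452/299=159567412.88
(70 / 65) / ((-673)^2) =14 / 5888077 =0.00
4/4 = 1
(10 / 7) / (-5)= -2 / 7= -0.29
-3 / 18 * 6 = -1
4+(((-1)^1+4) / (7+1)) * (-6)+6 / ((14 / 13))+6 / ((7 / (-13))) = -107 / 28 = -3.82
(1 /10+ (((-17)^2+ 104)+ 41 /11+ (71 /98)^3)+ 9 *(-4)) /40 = 18698110941 /2070622400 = 9.03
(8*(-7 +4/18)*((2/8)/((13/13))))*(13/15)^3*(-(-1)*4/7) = -1072136/212625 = -5.04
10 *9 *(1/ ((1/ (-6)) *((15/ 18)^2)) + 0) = -777.60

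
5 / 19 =0.26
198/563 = 0.35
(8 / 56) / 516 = 0.00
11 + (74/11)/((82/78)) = 7847/451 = 17.40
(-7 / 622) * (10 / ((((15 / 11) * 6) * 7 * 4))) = -11 / 22392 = -0.00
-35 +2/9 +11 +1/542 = -115979/4878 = -23.78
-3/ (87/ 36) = -36/ 29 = -1.24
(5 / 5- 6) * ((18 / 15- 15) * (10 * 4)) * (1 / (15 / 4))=736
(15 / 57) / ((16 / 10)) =25 / 152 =0.16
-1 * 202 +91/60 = -12029/60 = -200.48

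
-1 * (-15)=15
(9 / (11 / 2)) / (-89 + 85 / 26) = -156 / 8173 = -0.02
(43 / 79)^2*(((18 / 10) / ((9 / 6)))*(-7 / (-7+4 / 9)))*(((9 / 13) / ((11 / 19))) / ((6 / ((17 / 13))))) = 338627709 / 3422595605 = 0.10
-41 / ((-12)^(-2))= -5904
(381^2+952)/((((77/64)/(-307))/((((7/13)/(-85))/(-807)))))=-260984384/891735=-292.67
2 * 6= 12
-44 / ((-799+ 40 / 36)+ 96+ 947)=-198 / 1103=-0.18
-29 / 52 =-0.56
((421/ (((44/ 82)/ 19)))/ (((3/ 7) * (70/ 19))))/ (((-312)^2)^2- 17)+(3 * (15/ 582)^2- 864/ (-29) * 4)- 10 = 93152523730221913583/ 853245058161097470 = 109.17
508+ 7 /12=6103 /12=508.58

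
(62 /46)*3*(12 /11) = 4.41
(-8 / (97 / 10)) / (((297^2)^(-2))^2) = -4843302352113267020880 / 97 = -49930952083641928050.31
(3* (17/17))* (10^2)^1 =300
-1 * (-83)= 83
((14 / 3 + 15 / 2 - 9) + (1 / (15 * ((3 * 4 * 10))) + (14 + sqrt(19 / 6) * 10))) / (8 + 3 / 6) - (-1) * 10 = 10 * sqrt(114) / 51 + 183901 / 15300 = 14.11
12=12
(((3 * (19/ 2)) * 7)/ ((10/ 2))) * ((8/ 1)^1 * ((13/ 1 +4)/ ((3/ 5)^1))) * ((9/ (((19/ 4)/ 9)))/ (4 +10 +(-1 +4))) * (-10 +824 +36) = 7711200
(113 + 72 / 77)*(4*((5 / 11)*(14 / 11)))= 350920 / 1331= 263.65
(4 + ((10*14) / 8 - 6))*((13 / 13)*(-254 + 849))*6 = 55335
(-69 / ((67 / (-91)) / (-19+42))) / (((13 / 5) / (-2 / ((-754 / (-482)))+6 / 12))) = -32604915 / 50518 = -645.41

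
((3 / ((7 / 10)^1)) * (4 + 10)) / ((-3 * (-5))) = 4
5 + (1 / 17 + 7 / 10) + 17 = 3869 / 170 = 22.76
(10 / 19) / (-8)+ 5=375 / 76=4.93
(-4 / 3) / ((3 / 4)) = -16 / 9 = -1.78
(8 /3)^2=7.11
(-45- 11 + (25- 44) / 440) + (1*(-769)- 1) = -363459 / 440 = -826.04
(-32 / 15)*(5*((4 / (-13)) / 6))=64 / 117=0.55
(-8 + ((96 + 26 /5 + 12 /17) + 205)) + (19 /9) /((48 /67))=11084029 /36720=301.85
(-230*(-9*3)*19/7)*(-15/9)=-196650/7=-28092.86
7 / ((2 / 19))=133 / 2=66.50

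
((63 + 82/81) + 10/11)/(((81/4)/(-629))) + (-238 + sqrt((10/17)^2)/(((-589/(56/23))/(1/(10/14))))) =-37473093422746/16620909129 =-2254.58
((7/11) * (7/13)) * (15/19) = 0.27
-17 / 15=-1.13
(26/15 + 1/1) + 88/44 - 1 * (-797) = 12026/15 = 801.73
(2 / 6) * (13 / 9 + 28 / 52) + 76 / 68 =10613 / 5967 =1.78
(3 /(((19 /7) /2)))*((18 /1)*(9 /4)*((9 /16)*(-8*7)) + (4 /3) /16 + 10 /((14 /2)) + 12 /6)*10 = -534340 /19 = -28123.16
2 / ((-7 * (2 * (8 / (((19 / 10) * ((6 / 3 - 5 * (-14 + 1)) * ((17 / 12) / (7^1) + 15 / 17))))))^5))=-29812548785258002760556847203157 / 2179259735632331459788800000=-13680.13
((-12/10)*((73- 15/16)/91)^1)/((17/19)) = -65721/61880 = -1.06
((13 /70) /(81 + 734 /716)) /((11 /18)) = 41886 /11305525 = 0.00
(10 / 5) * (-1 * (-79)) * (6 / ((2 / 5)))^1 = 2370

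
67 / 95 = 0.71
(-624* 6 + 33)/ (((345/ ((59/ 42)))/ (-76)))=2773354/ 2415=1148.39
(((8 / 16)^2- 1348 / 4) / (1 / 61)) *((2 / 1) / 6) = -6847.25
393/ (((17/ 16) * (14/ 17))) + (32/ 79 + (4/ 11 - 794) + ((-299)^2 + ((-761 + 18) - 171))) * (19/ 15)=111527.92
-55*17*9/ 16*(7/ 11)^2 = -37485/ 176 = -212.98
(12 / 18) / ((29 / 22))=44 / 87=0.51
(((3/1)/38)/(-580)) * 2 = -3/11020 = -0.00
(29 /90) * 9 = 29 /10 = 2.90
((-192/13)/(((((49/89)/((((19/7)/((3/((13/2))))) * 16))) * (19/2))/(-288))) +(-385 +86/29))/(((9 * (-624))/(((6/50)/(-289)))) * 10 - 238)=757367775/1345349276614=0.00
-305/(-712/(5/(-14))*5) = -305/9968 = -0.03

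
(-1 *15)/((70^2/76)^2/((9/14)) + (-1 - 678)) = -48735/18802679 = -0.00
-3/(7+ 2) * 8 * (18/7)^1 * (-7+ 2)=240/7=34.29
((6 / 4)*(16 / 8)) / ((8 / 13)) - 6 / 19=693 / 152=4.56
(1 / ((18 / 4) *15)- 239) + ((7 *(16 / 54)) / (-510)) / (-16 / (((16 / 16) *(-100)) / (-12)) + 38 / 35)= -120112699 / 502605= -238.98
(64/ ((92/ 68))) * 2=2176/ 23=94.61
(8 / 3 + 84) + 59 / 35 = 9277 / 105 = 88.35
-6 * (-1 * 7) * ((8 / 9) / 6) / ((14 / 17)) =68 / 9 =7.56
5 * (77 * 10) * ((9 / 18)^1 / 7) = 275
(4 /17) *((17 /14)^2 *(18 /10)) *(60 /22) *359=329562 /539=611.43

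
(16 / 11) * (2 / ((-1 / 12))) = -384 / 11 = -34.91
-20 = -20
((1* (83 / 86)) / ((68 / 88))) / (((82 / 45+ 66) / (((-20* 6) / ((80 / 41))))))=-5053455 / 4462024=-1.13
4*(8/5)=6.40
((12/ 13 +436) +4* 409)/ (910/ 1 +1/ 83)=2236684/ 981903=2.28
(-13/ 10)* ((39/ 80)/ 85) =-507/ 68000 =-0.01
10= 10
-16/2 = -8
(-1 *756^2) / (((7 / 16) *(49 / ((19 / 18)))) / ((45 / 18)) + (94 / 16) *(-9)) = 48263040 / 3779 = 12771.38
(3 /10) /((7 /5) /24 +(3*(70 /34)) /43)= 1.49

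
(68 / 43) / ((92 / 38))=646 / 989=0.65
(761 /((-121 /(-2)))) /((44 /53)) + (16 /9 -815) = -19120181 /23958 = -798.07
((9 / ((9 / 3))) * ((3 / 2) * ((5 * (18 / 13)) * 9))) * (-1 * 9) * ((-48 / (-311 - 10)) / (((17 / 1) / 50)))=-26244000 / 23647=-1109.82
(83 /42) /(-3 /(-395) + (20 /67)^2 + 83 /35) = 147171865 /183807852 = 0.80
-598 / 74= -299 / 37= -8.08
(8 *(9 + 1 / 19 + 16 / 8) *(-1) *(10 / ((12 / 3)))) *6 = -25200 / 19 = -1326.32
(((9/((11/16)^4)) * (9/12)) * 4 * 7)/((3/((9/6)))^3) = 1548288/14641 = 105.75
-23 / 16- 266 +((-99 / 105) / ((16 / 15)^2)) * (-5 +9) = -121297 / 448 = -270.75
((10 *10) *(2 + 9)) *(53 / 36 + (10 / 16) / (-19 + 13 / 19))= 3303025 / 2088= 1581.91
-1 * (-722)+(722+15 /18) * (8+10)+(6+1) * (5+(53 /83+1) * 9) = 13871.23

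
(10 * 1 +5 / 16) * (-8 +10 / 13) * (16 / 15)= -1034 / 13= -79.54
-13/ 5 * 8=-104/ 5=-20.80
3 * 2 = 6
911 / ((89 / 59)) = 53749 / 89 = 603.92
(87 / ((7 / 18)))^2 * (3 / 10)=3678534 / 245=15014.42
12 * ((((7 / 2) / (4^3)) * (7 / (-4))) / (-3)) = 49 / 128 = 0.38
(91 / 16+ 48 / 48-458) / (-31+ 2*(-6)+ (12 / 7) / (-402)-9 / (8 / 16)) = 7.40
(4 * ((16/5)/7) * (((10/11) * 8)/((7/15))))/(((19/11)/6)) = 92160/931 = 98.99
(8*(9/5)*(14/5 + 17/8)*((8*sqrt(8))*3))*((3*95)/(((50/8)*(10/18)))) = 174633408*sqrt(2)/625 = 395150.29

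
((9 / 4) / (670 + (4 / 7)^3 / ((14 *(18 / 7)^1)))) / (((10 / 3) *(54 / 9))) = 27783 / 165464480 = 0.00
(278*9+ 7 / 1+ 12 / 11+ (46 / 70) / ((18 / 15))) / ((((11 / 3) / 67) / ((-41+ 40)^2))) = 77714305 / 1694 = 45876.21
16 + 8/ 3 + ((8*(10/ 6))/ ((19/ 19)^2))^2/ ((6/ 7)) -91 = 3647/ 27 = 135.07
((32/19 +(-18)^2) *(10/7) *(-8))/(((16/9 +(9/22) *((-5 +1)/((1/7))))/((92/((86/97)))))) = 39913.47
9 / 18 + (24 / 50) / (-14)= 163 / 350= 0.47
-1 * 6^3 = -216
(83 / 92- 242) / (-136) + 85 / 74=1352457 / 462944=2.92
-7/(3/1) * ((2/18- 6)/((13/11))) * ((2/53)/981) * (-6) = -308/114777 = -0.00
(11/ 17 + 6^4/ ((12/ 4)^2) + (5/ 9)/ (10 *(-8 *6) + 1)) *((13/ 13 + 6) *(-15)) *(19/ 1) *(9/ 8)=-2643540585/ 8143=-324639.64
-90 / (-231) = 30 / 77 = 0.39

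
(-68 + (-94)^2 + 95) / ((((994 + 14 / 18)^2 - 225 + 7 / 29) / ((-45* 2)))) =-1873726830 / 2324002103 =-0.81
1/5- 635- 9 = -3219/5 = -643.80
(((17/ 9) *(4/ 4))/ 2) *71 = 67.06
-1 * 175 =-175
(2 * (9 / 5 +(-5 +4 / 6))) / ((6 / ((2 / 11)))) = -76 / 495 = -0.15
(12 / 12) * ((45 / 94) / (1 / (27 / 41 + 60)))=111915 / 3854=29.04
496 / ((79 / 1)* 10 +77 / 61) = 976 / 1557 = 0.63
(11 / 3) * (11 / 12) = 121 / 36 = 3.36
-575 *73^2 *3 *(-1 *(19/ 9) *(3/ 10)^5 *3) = 565891839/ 4000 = 141472.96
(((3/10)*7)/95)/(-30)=-7/9500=-0.00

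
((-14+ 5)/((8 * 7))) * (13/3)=-39/56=-0.70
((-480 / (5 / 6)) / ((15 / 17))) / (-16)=204 / 5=40.80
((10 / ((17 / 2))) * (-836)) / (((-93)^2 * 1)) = -16720 / 147033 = -0.11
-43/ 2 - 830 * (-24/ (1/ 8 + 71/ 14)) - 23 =735047/ 194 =3788.90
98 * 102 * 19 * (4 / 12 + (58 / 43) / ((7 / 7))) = 13737836 / 43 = 319484.56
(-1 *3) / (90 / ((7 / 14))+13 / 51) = -153 / 9193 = -0.02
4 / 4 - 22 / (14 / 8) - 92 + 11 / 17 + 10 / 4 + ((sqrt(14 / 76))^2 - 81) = -409784 / 2261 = -181.24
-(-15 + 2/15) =223/15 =14.87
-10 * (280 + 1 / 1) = -2810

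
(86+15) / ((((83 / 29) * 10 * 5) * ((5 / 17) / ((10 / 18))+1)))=49793 / 107900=0.46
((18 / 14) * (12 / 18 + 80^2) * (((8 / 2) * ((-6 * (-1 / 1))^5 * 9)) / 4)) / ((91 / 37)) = 149165437248 / 637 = 234168661.30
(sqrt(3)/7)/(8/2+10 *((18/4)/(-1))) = -sqrt(3)/287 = -0.01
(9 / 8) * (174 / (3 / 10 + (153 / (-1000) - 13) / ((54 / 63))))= -1174500 / 90271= -13.01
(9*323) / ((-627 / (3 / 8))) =-153 / 88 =-1.74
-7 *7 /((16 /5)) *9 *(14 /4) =-15435 /32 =-482.34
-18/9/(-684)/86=1/29412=0.00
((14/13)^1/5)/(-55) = -0.00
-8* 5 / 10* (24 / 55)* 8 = -768 / 55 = -13.96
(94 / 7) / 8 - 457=-12749 / 28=-455.32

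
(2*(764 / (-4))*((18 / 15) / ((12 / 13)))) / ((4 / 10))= -2483 / 2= -1241.50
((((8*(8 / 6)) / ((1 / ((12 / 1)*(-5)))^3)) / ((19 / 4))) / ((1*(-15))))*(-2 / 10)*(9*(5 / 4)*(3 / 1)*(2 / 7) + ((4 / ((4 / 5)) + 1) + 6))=-139972.33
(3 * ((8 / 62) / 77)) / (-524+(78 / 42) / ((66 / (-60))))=-6 / 627409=-0.00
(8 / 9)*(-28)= -224 / 9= -24.89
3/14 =0.21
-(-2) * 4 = 8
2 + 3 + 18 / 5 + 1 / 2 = 91 / 10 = 9.10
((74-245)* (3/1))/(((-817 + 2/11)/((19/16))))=35739/47920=0.75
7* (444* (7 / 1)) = 21756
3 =3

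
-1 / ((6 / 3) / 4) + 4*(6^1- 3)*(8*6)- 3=571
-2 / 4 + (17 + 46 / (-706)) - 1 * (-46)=44079 / 706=62.43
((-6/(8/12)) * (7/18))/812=-1/232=-0.00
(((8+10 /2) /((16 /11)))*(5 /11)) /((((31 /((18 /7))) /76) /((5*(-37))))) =-2056275 /434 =-4737.96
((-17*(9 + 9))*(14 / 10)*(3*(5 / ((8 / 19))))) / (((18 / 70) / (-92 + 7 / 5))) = 21508893 / 4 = 5377223.25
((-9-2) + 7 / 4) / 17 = -37 / 68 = -0.54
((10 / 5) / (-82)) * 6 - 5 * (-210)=43044 / 41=1049.85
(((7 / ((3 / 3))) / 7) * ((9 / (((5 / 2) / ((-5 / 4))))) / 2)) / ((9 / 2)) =-1 / 2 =-0.50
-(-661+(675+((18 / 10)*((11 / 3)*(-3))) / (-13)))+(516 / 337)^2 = -97284481 / 7381985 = -13.18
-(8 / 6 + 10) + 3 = -25 / 3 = -8.33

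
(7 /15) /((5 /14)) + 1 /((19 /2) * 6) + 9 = 4904 /475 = 10.32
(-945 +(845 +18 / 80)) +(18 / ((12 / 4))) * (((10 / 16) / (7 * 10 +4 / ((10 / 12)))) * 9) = -371471 / 3740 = -99.32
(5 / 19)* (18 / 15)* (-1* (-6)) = 36 / 19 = 1.89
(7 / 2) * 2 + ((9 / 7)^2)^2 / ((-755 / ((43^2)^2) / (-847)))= 2714122969436 / 258965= 10480655.57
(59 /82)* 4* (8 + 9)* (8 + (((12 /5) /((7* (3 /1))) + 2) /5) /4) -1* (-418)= 5844661 /7175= 814.59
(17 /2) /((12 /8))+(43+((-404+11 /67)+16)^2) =2026316069 /13467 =150465.29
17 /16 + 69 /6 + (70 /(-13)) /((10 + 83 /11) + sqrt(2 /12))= 8470 * sqrt(6) /2903849 + 569407089 /46461584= 12.26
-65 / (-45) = 13 / 9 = 1.44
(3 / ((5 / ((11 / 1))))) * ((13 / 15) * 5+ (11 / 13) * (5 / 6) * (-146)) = -42306 / 65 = -650.86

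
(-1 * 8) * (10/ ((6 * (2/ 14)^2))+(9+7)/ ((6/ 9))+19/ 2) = -2764/ 3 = -921.33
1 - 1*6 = -5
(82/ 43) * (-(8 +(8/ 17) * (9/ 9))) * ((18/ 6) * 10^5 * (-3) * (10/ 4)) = 26568000000/ 731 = 36344733.24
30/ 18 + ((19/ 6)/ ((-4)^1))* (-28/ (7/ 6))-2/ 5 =304/ 15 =20.27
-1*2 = -2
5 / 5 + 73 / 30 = 103 / 30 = 3.43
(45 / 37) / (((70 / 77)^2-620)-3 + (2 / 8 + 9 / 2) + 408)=-7260 / 1250119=-0.01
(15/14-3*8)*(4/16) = -321/56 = -5.73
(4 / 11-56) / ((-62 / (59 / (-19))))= -18054 / 6479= -2.79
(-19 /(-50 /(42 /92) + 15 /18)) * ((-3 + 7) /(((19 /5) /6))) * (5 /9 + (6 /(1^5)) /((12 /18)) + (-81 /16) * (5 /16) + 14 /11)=1640359 /160688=10.21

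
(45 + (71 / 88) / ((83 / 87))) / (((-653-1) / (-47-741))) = 21988943 / 398068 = 55.24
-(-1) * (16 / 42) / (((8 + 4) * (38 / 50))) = 50 / 1197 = 0.04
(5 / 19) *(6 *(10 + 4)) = 420 / 19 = 22.11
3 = 3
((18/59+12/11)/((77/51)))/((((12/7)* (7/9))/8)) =277236/49973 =5.55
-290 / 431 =-0.67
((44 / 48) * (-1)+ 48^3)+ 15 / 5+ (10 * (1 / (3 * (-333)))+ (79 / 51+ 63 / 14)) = 7513287511 / 67932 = 110600.12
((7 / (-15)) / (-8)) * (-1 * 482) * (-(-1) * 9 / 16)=-5061 / 320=-15.82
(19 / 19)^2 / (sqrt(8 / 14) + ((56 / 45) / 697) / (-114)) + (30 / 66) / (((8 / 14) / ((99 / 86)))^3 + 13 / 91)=3196246718025 *sqrt(7) / 6392493433306 + 96706186456143398526 / 56415183271207793891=3.04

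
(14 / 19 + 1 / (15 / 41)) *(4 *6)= 7912 / 95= 83.28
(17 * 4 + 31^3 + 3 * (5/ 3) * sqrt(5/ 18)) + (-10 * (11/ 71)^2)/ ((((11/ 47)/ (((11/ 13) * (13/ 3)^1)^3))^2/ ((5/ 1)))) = -85940401799/ 3674889 + 5 * sqrt(10)/ 6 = -23383.21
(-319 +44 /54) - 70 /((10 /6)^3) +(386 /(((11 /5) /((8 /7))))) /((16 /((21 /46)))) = -111886261 /341550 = -327.58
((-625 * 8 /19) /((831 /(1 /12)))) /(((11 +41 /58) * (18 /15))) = -181250 /96486579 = -0.00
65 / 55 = 13 / 11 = 1.18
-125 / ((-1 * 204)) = 125 / 204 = 0.61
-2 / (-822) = 1 / 411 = 0.00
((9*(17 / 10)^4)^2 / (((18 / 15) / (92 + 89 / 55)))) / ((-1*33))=-323263575573381 / 24200000000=-13358.00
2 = 2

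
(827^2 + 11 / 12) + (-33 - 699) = 683197.92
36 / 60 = 3 / 5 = 0.60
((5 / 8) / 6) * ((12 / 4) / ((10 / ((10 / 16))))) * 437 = 2185 / 256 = 8.54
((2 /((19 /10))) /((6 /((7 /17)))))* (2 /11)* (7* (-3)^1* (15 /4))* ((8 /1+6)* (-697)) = 2109450 /209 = 10093.06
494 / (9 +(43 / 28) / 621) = 8589672 / 156535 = 54.87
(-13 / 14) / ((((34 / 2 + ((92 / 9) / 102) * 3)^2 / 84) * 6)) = -0.04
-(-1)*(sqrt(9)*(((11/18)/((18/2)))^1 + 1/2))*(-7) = -322/27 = -11.93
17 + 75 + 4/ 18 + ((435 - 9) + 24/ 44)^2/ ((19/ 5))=992577050/ 20691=47971.44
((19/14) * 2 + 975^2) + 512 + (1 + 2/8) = 26631947/28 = 951140.96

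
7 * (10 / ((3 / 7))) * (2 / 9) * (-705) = -230300 / 9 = -25588.89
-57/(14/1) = -57/14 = -4.07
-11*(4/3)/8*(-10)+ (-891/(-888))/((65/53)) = 19.15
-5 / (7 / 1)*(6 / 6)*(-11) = 55 / 7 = 7.86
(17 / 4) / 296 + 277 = 327985 / 1184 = 277.01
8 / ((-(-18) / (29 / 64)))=29 / 144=0.20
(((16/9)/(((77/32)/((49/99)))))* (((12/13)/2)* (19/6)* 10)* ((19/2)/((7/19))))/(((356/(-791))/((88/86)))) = -13889200640/44328141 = -313.33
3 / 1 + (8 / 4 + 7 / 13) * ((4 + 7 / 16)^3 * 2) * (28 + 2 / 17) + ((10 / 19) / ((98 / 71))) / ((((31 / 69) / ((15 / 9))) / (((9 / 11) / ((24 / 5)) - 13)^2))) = 10044256871170589 / 790294529024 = 12709.51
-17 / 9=-1.89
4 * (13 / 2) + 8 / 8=27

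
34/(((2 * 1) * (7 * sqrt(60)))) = 17 * sqrt(15)/210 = 0.31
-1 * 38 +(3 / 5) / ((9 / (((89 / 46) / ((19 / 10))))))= -49729 / 1311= -37.93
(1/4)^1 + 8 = 33/4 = 8.25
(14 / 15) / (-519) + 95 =739561 / 7785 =95.00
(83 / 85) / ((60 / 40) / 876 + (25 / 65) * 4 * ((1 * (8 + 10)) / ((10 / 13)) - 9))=630136 / 14297425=0.04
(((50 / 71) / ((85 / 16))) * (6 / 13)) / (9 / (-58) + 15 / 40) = 74240 / 266747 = 0.28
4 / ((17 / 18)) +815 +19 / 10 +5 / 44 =3071471 / 3740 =821.25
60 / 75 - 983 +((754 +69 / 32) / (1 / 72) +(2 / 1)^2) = 1069301 / 20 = 53465.05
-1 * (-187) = 187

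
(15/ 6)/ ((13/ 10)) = 25/ 13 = 1.92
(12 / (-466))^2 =36 / 54289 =0.00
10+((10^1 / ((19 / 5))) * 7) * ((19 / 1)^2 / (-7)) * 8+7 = -7583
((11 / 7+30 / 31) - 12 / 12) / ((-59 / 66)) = -22044 / 12803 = -1.72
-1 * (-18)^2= -324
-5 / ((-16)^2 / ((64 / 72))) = -5 / 288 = -0.02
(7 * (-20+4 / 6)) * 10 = -4060 / 3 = -1353.33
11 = 11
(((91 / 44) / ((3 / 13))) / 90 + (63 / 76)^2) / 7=964013 / 8577360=0.11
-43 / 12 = -3.58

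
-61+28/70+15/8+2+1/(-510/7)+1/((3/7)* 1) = -110987/2040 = -54.41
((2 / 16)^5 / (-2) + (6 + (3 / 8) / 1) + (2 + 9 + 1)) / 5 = 1204223 / 327680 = 3.67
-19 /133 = -1 /7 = -0.14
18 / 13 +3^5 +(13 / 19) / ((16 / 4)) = 241621 / 988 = 244.56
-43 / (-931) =43 / 931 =0.05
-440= -440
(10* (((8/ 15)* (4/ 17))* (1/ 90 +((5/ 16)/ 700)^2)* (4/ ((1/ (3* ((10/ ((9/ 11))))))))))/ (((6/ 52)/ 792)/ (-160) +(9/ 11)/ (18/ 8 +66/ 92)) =50514088768/ 6810509349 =7.42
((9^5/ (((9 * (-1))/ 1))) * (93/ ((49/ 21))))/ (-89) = 1830519/ 623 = 2938.23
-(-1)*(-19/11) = -19/11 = -1.73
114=114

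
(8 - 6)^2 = 4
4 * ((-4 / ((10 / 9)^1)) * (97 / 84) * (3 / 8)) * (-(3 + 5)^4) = 893952 / 35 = 25541.49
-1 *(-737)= 737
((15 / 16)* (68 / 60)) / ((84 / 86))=731 / 672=1.09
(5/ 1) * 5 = 25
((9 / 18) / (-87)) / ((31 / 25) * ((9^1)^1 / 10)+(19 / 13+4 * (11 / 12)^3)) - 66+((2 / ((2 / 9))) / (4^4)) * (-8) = -244336375263 / 3686300896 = -66.28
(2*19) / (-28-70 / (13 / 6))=-247 / 392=-0.63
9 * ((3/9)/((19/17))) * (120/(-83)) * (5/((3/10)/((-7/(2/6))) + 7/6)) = -3213000/190817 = -16.84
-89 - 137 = -226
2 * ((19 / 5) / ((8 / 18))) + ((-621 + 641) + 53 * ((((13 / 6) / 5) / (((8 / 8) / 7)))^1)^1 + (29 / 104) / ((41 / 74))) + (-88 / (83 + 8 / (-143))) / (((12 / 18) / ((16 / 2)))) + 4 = 71932677211 / 379314780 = 189.64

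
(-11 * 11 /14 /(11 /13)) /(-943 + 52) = 13 /1134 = 0.01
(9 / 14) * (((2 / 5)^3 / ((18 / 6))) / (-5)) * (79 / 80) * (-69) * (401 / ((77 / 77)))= 6557553 / 87500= 74.94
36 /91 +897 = 81663 /91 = 897.40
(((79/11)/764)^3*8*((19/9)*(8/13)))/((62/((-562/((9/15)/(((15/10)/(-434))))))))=13161676105/29197484595315036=0.00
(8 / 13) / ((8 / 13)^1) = 1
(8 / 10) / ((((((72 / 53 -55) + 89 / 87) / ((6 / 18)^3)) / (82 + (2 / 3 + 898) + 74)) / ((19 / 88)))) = -23099573 / 180148320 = -0.13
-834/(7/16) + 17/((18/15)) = -79469/42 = -1892.12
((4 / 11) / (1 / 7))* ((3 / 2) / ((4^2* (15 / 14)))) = 49 / 220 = 0.22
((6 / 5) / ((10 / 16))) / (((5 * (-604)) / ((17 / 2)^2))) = -867 / 18875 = -0.05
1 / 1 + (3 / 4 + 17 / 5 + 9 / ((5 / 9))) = 427 / 20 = 21.35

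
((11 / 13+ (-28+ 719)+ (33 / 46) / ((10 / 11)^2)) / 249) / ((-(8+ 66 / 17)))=-234737751 / 1002606800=-0.23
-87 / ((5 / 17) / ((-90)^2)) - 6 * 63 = -2396358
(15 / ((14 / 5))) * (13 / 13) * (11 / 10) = 165 / 28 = 5.89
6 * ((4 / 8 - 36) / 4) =-213 / 4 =-53.25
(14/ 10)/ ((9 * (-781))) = -7/ 35145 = -0.00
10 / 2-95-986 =-1076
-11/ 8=-1.38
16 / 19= 0.84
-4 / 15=-0.27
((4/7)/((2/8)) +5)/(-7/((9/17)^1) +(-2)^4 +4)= 459/427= 1.07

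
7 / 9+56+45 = 916 / 9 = 101.78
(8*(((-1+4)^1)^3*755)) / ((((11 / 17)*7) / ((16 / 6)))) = 96012.47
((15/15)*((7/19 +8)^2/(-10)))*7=-176967/3610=-49.02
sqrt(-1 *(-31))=sqrt(31)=5.57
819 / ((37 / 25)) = 20475 / 37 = 553.38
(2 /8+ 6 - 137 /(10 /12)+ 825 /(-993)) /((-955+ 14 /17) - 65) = 17891701 /114698120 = 0.16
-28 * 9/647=-0.39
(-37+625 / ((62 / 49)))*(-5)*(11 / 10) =-311641 / 124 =-2513.23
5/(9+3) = 5/12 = 0.42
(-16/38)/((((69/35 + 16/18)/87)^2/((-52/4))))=78107538600/15424219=5063.95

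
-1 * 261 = -261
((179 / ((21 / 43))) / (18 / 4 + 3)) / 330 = 7697 / 51975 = 0.15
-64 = -64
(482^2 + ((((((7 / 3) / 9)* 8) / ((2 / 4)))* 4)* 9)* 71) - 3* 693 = 722543 / 3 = 240847.67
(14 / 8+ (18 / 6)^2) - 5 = 23 / 4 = 5.75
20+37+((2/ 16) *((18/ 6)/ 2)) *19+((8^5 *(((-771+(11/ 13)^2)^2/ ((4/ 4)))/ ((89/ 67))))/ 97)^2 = 22147251514720641715959275202542617/ 972725459410476304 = 22768244935362400.84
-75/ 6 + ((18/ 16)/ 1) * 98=391/ 4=97.75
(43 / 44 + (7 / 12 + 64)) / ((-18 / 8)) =-8654 / 297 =-29.14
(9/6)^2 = 9/4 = 2.25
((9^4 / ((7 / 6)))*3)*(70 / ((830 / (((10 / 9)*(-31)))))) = -4067820 / 83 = -49009.88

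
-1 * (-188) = 188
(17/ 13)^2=289/ 169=1.71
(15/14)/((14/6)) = 45/98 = 0.46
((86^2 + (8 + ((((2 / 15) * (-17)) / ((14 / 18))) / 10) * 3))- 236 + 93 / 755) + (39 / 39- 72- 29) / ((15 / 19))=558142156 / 79275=7040.58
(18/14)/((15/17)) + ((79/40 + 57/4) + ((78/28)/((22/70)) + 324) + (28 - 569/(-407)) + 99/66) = 43469337/113960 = 381.44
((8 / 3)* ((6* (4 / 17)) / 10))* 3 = 1.13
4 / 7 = 0.57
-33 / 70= -0.47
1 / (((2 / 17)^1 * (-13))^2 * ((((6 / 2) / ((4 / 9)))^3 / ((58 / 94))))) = 134096 / 156342069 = 0.00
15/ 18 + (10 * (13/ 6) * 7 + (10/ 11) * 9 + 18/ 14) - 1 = 24789/ 154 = 160.97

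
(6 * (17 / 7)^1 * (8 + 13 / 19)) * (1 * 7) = 16830 / 19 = 885.79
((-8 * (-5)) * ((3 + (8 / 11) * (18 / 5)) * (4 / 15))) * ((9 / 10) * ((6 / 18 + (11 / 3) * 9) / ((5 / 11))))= 19776 / 5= 3955.20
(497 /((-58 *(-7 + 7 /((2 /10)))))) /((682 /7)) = -497 /158224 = -0.00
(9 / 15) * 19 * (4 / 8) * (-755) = -8607 / 2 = -4303.50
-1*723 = -723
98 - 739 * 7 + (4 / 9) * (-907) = -49303 / 9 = -5478.11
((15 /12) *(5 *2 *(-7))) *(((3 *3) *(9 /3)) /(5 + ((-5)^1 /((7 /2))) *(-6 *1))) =-6615 /38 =-174.08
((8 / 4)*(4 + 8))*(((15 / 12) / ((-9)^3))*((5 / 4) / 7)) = -25 / 3402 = -0.01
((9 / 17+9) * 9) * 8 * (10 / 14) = 490.08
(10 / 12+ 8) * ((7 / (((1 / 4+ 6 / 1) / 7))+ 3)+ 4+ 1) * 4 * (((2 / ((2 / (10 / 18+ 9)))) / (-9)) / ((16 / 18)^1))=-50138 / 75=-668.51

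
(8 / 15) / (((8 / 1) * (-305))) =-0.00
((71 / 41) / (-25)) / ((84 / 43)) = -3053 / 86100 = -0.04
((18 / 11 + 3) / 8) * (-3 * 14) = -1071 / 44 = -24.34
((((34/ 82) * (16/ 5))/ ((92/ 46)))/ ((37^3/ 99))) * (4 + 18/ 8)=16830/ 2076773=0.01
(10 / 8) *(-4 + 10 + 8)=35 / 2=17.50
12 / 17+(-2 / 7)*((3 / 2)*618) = -31434 / 119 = -264.15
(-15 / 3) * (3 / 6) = -5 / 2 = -2.50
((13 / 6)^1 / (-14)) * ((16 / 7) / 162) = -26 / 11907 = -0.00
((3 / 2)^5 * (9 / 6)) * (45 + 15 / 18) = 66825 / 128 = 522.07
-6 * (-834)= 5004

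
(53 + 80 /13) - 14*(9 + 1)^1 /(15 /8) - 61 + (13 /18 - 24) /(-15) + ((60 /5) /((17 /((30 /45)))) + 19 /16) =-73.30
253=253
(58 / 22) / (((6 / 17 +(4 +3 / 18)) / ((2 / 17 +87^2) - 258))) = 1966026 / 461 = 4264.70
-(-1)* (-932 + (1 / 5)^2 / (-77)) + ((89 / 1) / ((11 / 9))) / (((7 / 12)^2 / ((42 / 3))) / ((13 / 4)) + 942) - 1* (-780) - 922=-1822779624469 / 1697309075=-1073.92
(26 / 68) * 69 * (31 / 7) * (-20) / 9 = -92690 / 357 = -259.64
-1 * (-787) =787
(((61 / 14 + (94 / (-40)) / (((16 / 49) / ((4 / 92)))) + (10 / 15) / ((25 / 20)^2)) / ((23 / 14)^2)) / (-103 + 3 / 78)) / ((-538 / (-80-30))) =-3458568113 / 1051393784520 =-0.00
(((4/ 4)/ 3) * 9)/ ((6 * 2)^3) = 1/ 576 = 0.00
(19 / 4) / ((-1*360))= -19 / 1440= -0.01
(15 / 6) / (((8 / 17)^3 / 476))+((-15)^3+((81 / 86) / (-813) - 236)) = 23292234351 / 2983168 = 7807.89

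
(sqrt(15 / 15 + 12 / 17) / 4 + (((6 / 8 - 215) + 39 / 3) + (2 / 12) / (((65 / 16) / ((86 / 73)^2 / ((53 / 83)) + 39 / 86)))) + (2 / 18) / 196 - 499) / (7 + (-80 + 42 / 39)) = 243740620143842 / 25038611984925 - 13 * sqrt(493) / 63580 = 9.73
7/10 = 0.70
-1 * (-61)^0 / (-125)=1 / 125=0.01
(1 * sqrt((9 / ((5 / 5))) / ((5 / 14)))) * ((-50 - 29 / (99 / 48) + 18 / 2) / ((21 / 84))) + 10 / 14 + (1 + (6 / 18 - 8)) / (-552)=-1104.88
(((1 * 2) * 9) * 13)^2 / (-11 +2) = -6084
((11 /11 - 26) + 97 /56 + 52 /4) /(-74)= 575 /4144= 0.14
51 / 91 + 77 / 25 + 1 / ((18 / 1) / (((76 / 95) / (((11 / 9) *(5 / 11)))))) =8464 / 2275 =3.72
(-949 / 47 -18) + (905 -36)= 39048 / 47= 830.81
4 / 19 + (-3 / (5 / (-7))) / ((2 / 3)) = 1237 / 190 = 6.51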